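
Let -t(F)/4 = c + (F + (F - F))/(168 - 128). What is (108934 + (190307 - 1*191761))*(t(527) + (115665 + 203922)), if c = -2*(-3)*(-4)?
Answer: 34353864644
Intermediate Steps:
c = -24 (c = 6*(-4) = -24)
t(F) = 96 - F/10 (t(F) = -4*(-24 + (F + (F - F))/(168 - 128)) = -4*(-24 + (F + 0)/40) = -4*(-24 + F*(1/40)) = -4*(-24 + F/40) = 96 - F/10)
(108934 + (190307 - 1*191761))*(t(527) + (115665 + 203922)) = (108934 + (190307 - 1*191761))*((96 - ⅒*527) + (115665 + 203922)) = (108934 + (190307 - 191761))*((96 - 527/10) + 319587) = (108934 - 1454)*(433/10 + 319587) = 107480*(3196303/10) = 34353864644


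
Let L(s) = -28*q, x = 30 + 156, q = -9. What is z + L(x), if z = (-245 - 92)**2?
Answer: 113821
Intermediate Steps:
x = 186
z = 113569 (z = (-337)**2 = 113569)
L(s) = 252 (L(s) = -28*(-9) = 252)
z + L(x) = 113569 + 252 = 113821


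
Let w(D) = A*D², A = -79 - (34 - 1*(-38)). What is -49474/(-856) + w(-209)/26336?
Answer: -542885509/2817952 ≈ -192.65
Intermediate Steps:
A = -151 (A = -79 - (34 + 38) = -79 - 1*72 = -79 - 72 = -151)
w(D) = -151*D²
-49474/(-856) + w(-209)/26336 = -49474/(-856) - 151*(-209)²/26336 = -49474*(-1/856) - 151*43681*(1/26336) = 24737/428 - 6595831*1/26336 = 24737/428 - 6595831/26336 = -542885509/2817952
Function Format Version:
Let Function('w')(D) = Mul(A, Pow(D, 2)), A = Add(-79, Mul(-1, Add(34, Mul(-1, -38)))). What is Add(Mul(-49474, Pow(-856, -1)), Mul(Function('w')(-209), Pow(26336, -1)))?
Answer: Rational(-542885509, 2817952) ≈ -192.65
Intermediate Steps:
A = -151 (A = Add(-79, Mul(-1, Add(34, 38))) = Add(-79, Mul(-1, 72)) = Add(-79, -72) = -151)
Function('w')(D) = Mul(-151, Pow(D, 2))
Add(Mul(-49474, Pow(-856, -1)), Mul(Function('w')(-209), Pow(26336, -1))) = Add(Mul(-49474, Pow(-856, -1)), Mul(Mul(-151, Pow(-209, 2)), Pow(26336, -1))) = Add(Mul(-49474, Rational(-1, 856)), Mul(Mul(-151, 43681), Rational(1, 26336))) = Add(Rational(24737, 428), Mul(-6595831, Rational(1, 26336))) = Add(Rational(24737, 428), Rational(-6595831, 26336)) = Rational(-542885509, 2817952)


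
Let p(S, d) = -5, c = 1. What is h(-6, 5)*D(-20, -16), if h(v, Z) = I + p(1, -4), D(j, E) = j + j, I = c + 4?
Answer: 0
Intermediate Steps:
I = 5 (I = 1 + 4 = 5)
D(j, E) = 2*j
h(v, Z) = 0 (h(v, Z) = 5 - 5 = 0)
h(-6, 5)*D(-20, -16) = 0*(2*(-20)) = 0*(-40) = 0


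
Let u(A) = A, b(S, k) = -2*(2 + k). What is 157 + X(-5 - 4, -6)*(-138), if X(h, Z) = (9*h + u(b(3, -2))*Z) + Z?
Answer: 12163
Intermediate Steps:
b(S, k) = -4 - 2*k
X(h, Z) = Z + 9*h (X(h, Z) = (9*h + (-4 - 2*(-2))*Z) + Z = (9*h + (-4 + 4)*Z) + Z = (9*h + 0*Z) + Z = (9*h + 0) + Z = 9*h + Z = Z + 9*h)
157 + X(-5 - 4, -6)*(-138) = 157 + (-6 + 9*(-5 - 4))*(-138) = 157 + (-6 + 9*(-9))*(-138) = 157 + (-6 - 81)*(-138) = 157 - 87*(-138) = 157 + 12006 = 12163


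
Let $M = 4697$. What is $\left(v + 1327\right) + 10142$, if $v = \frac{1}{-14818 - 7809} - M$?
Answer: $\frac{153230043}{22627} \approx 6772.0$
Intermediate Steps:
$v = - \frac{106279020}{22627}$ ($v = \frac{1}{-14818 - 7809} - 4697 = \frac{1}{-22627} - 4697 = - \frac{1}{22627} - 4697 = - \frac{106279020}{22627} \approx -4697.0$)
$\left(v + 1327\right) + 10142 = \left(- \frac{106279020}{22627} + 1327\right) + 10142 = - \frac{76252991}{22627} + 10142 = \frac{153230043}{22627}$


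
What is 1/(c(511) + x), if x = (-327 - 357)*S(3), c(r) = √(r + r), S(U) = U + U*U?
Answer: -4104/33685121 - √1022/67370242 ≈ -0.00012231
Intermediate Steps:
S(U) = U + U²
c(r) = √2*√r (c(r) = √(2*r) = √2*√r)
x = -8208 (x = (-327 - 357)*(3*(1 + 3)) = -2052*4 = -684*12 = -8208)
1/(c(511) + x) = 1/(√2*√511 - 8208) = 1/(√1022 - 8208) = 1/(-8208 + √1022)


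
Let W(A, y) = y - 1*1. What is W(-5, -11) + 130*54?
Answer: 7008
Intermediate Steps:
W(A, y) = -1 + y (W(A, y) = y - 1 = -1 + y)
W(-5, -11) + 130*54 = (-1 - 11) + 130*54 = -12 + 7020 = 7008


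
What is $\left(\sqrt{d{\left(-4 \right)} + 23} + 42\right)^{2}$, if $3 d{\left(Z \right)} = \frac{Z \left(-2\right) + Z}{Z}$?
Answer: $\frac{5360}{3} + 56 \sqrt{51} \approx 2186.6$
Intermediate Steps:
$d{\left(Z \right)} = - \frac{1}{3}$ ($d{\left(Z \right)} = \frac{\left(Z \left(-2\right) + Z\right) \frac{1}{Z}}{3} = \frac{\left(- 2 Z + Z\right) \frac{1}{Z}}{3} = \frac{- Z \frac{1}{Z}}{3} = \frac{1}{3} \left(-1\right) = - \frac{1}{3}$)
$\left(\sqrt{d{\left(-4 \right)} + 23} + 42\right)^{2} = \left(\sqrt{- \frac{1}{3} + 23} + 42\right)^{2} = \left(\sqrt{\frac{68}{3}} + 42\right)^{2} = \left(\frac{2 \sqrt{51}}{3} + 42\right)^{2} = \left(42 + \frac{2 \sqrt{51}}{3}\right)^{2}$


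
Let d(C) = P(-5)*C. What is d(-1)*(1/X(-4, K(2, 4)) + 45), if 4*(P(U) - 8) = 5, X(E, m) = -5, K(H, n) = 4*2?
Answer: -2072/5 ≈ -414.40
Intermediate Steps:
K(H, n) = 8
P(U) = 37/4 (P(U) = 8 + (1/4)*5 = 8 + 5/4 = 37/4)
d(C) = 37*C/4
d(-1)*(1/X(-4, K(2, 4)) + 45) = ((37/4)*(-1))*(1/(-5) + 45) = -37*(-1/5 + 45)/4 = -37/4*224/5 = -2072/5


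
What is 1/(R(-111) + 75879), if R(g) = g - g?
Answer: 1/75879 ≈ 1.3179e-5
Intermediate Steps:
R(g) = 0
1/(R(-111) + 75879) = 1/(0 + 75879) = 1/75879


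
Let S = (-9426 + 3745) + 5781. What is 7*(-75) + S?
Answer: -425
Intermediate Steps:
S = 100 (S = -5681 + 5781 = 100)
7*(-75) + S = 7*(-75) + 100 = -525 + 100 = -425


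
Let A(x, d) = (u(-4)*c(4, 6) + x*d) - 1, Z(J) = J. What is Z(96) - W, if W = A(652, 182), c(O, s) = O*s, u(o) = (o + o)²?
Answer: -120103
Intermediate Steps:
u(o) = 4*o² (u(o) = (2*o)² = 4*o²)
A(x, d) = 1535 + d*x (A(x, d) = ((4*(-4)²)*(4*6) + x*d) - 1 = ((4*16)*24 + d*x) - 1 = (64*24 + d*x) - 1 = (1536 + d*x) - 1 = 1535 + d*x)
W = 120199 (W = 1535 + 182*652 = 1535 + 118664 = 120199)
Z(96) - W = 96 - 1*120199 = 96 - 120199 = -120103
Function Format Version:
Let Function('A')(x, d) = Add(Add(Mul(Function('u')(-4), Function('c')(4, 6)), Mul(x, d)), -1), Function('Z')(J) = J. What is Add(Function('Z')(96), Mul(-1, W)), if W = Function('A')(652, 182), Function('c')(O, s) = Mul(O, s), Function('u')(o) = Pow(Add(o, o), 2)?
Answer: -120103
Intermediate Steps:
Function('u')(o) = Mul(4, Pow(o, 2)) (Function('u')(o) = Pow(Mul(2, o), 2) = Mul(4, Pow(o, 2)))
Function('A')(x, d) = Add(1535, Mul(d, x)) (Function('A')(x, d) = Add(Add(Mul(Mul(4, Pow(-4, 2)), Mul(4, 6)), Mul(x, d)), -1) = Add(Add(Mul(Mul(4, 16), 24), Mul(d, x)), -1) = Add(Add(Mul(64, 24), Mul(d, x)), -1) = Add(Add(1536, Mul(d, x)), -1) = Add(1535, Mul(d, x)))
W = 120199 (W = Add(1535, Mul(182, 652)) = Add(1535, 118664) = 120199)
Add(Function('Z')(96), Mul(-1, W)) = Add(96, Mul(-1, 120199)) = Add(96, -120199) = -120103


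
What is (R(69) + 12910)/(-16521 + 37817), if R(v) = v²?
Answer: 17671/21296 ≈ 0.82978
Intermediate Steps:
(R(69) + 12910)/(-16521 + 37817) = (69² + 12910)/(-16521 + 37817) = (4761 + 12910)/21296 = 17671*(1/21296) = 17671/21296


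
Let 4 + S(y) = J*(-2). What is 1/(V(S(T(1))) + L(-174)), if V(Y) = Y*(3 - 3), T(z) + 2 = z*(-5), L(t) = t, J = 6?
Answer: -1/174 ≈ -0.0057471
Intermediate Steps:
T(z) = -2 - 5*z (T(z) = -2 + z*(-5) = -2 - 5*z)
S(y) = -16 (S(y) = -4 + 6*(-2) = -4 - 12 = -16)
V(Y) = 0 (V(Y) = Y*0 = 0)
1/(V(S(T(1))) + L(-174)) = 1/(0 - 174) = 1/(-174) = -1/174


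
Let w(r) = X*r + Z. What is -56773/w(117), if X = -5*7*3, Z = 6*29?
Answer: 56773/12111 ≈ 4.6877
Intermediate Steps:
Z = 174
X = -105 (X = -35*3 = -105)
w(r) = 174 - 105*r (w(r) = -105*r + 174 = 174 - 105*r)
-56773/w(117) = -56773/(174 - 105*117) = -56773/(174 - 12285) = -56773/(-12111) = -56773*(-1/12111) = 56773/12111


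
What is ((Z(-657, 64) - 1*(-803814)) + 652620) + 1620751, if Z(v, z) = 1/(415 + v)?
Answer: 744678769/242 ≈ 3.0772e+6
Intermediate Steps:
((Z(-657, 64) - 1*(-803814)) + 652620) + 1620751 = ((1/(415 - 657) - 1*(-803814)) + 652620) + 1620751 = ((1/(-242) + 803814) + 652620) + 1620751 = ((-1/242 + 803814) + 652620) + 1620751 = (194522987/242 + 652620) + 1620751 = 352457027/242 + 1620751 = 744678769/242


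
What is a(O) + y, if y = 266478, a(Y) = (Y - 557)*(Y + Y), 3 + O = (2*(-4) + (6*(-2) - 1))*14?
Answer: 773754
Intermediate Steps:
O = -297 (O = -3 + (2*(-4) + (6*(-2) - 1))*14 = -3 + (-8 + (-12 - 1))*14 = -3 + (-8 - 13)*14 = -3 - 21*14 = -3 - 294 = -297)
a(Y) = 2*Y*(-557 + Y) (a(Y) = (-557 + Y)*(2*Y) = 2*Y*(-557 + Y))
a(O) + y = 2*(-297)*(-557 - 297) + 266478 = 2*(-297)*(-854) + 266478 = 507276 + 266478 = 773754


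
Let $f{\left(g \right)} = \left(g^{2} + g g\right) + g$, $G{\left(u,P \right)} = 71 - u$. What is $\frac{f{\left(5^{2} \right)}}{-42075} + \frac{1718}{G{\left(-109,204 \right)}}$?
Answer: $\frac{9419}{990} \approx 9.5141$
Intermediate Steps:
$f{\left(g \right)} = g + 2 g^{2}$ ($f{\left(g \right)} = \left(g^{2} + g^{2}\right) + g = 2 g^{2} + g = g + 2 g^{2}$)
$\frac{f{\left(5^{2} \right)}}{-42075} + \frac{1718}{G{\left(-109,204 \right)}} = \frac{5^{2} \left(1 + 2 \cdot 5^{2}\right)}{-42075} + \frac{1718}{71 - -109} = 25 \left(1 + 2 \cdot 25\right) \left(- \frac{1}{42075}\right) + \frac{1718}{71 + 109} = 25 \left(1 + 50\right) \left(- \frac{1}{42075}\right) + \frac{1718}{180} = 25 \cdot 51 \left(- \frac{1}{42075}\right) + 1718 \cdot \frac{1}{180} = 1275 \left(- \frac{1}{42075}\right) + \frac{859}{90} = - \frac{1}{33} + \frac{859}{90} = \frac{9419}{990}$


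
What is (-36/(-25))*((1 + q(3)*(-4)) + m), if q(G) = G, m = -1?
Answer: -432/25 ≈ -17.280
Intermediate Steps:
(-36/(-25))*((1 + q(3)*(-4)) + m) = (-36/(-25))*((1 + 3*(-4)) - 1) = (-36*(-1/25))*((1 - 12) - 1) = 36*(-11 - 1)/25 = (36/25)*(-12) = -432/25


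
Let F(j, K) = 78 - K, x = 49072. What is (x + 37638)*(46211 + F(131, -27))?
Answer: 4016060360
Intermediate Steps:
(x + 37638)*(46211 + F(131, -27)) = (49072 + 37638)*(46211 + (78 - 1*(-27))) = 86710*(46211 + (78 + 27)) = 86710*(46211 + 105) = 86710*46316 = 4016060360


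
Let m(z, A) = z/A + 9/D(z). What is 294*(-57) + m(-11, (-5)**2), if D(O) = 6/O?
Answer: -838747/50 ≈ -16775.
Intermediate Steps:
m(z, A) = 3*z/2 + z/A (m(z, A) = z/A + 9/((6/z)) = z/A + 9*(z/6) = z/A + 3*z/2 = 3*z/2 + z/A)
294*(-57) + m(-11, (-5)**2) = 294*(-57) + ((3/2)*(-11) - 11/((-5)**2)) = -16758 + (-33/2 - 11/25) = -16758 - 847/50 = -838747/50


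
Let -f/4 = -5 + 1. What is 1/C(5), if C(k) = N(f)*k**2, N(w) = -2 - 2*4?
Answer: -1/250 ≈ -0.0040000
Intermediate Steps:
f = 16 (f = -4*(-5 + 1) = -4*(-4) = 16)
N(w) = -10 (N(w) = -2 - 8 = -10)
C(k) = -10*k**2
1/C(5) = 1/(-10*5**2) = 1/(-10*25) = 1/(-250) = -1/250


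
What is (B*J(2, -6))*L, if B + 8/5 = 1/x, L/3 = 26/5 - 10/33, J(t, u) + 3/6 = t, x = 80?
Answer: -38481/1100 ≈ -34.983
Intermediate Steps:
J(t, u) = -½ + t
L = 808/55 (L = 3*(26/5 - 10/33) = 3*(808/165) = 808/55 ≈ 14.691)
B = -127/80 (B = -8/5 + 1/80 = -127/80 ≈ -1.5875)
(B*J(2, -6))*L = -127*(-½ + 2)/80*(808/55) = -127/80*3/2*(808/55) = -381/160*808/55 = -38481/1100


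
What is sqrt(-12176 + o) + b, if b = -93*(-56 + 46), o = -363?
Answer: 930 + I*sqrt(12539) ≈ 930.0 + 111.98*I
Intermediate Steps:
b = 930 (b = -93*(-10) = 930)
sqrt(-12176 + o) + b = sqrt(-12176 - 363) + 930 = sqrt(-12539) + 930 = I*sqrt(12539) + 930 = 930 + I*sqrt(12539)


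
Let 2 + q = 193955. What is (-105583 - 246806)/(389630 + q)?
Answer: -352389/583583 ≈ -0.60384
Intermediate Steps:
q = 193953 (q = -2 + 193955 = 193953)
(-105583 - 246806)/(389630 + q) = (-105583 - 246806)/(389630 + 193953) = -352389/583583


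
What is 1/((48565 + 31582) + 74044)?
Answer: 1/154191 ≈ 6.4855e-6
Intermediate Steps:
1/((48565 + 31582) + 74044) = 1/(80147 + 74044) = 1/154191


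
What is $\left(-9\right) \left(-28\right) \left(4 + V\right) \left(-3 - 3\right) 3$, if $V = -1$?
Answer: $-13608$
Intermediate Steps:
$\left(-9\right) \left(-28\right) \left(4 + V\right) \left(-3 - 3\right) 3 = \left(-9\right) \left(-28\right) \left(4 - 1\right) \left(-3 - 3\right) 3 = 252 \cdot 3 \left(\left(-6\right) 3\right) = 252 \cdot 3 \left(-18\right) = 252 \left(-54\right) = -13608$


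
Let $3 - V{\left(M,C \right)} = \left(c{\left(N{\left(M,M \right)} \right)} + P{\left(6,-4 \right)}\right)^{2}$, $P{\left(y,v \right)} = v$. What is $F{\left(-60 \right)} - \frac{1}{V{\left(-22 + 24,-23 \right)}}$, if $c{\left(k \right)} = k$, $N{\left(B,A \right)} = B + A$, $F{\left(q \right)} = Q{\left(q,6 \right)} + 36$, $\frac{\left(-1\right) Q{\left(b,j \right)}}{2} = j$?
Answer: $\frac{71}{3} \approx 23.667$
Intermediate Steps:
$Q{\left(b,j \right)} = - 2 j$
$F{\left(q \right)} = 24$ ($F{\left(q \right)} = \left(-2\right) 6 + 36 = -12 + 36 = 24$)
$N{\left(B,A \right)} = A + B$
$V{\left(M,C \right)} = 3 - \left(-4 + 2 M\right)^{2}$ ($V{\left(M,C \right)} = 3 - \left(\left(M + M\right) - 4\right)^{2} = 3 - \left(2 M - 4\right)^{2} = 3 - \left(-4 + 2 M\right)^{2}$)
$F{\left(-60 \right)} - \frac{1}{V{\left(-22 + 24,-23 \right)}} = 24 - \frac{1}{3 - 4 \left(-2 + \left(-22 + 24\right)\right)^{2}} = 24 - \frac{1}{3 - 4 \left(-2 + 2\right)^{2}} = 24 - \frac{1}{3 - 4 \cdot 0^{2}} = 24 - \frac{1}{3 - 0} = 24 - \frac{1}{3 + 0} = 24 - \frac{1}{3} = \frac{71}{3}$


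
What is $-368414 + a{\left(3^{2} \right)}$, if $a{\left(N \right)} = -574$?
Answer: $-368988$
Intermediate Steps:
$-368414 + a{\left(3^{2} \right)} = -368414 - 574 = -368988$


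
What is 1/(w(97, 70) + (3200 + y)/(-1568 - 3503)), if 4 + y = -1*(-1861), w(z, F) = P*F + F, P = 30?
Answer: 5071/10999013 ≈ 0.00046104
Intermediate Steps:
w(z, F) = 31*F (w(z, F) = 30*F + F = 31*F)
y = 1857 (y = -4 - 1*(-1861) = -4 + 1861 = 1857)
1/(w(97, 70) + (3200 + y)/(-1568 - 3503)) = 1/(31*70 + (3200 + 1857)/(-1568 - 3503)) = 1/(2170 + 5057/(-5071)) = 1/(2170 + 5057*(-1/5071)) = 1/(2170 - 5057/5071) = 1/(10999013/5071) = 5071/10999013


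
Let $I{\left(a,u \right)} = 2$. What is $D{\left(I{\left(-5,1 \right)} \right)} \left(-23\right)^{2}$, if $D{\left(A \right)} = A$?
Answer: $1058$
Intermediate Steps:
$D{\left(I{\left(-5,1 \right)} \right)} \left(-23\right)^{2} = 2 \left(-23\right)^{2} = 2 \cdot 529 = 1058$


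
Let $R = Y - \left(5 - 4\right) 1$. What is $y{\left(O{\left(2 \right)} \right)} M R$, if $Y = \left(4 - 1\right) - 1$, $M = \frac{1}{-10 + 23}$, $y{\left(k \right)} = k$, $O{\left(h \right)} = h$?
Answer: $\frac{2}{13} \approx 0.15385$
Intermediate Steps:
$M = \frac{1}{13} \approx 0.076923$
$Y = 2$ ($Y = 3 - 1 = 2$)
$R = 1$ ($R = 2 - \left(5 - 4\right) 1 = 2 - 1 \cdot 1 = 2 - 1 = 1$)
$y{\left(O{\left(2 \right)} \right)} M R = 2 \cdot \frac{1}{13} \cdot 1 = \frac{2}{13} \cdot 1 = \frac{2}{13}$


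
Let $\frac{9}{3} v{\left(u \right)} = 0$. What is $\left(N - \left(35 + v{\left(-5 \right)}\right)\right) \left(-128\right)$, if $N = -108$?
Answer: $18304$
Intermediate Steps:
$v{\left(u \right)} = 0$ ($v{\left(u \right)} = \frac{1}{3} \cdot 0 = 0$)
$\left(N - \left(35 + v{\left(-5 \right)}\right)\right) \left(-128\right) = \left(-108 - 35\right) \left(-128\right) = \left(-143\right) \left(-128\right) = 18304$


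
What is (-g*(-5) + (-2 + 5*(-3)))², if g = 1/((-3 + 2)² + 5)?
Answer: 9409/36 ≈ 261.36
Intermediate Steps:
g = ⅙ (g = 1/((-1)² + 5) = 1/(1 + 5) = 1/6 = ⅙ ≈ 0.16667)
(-g*(-5) + (-2 + 5*(-3)))² = (-1*⅙*(-5) + (-2 + 5*(-3)))² = (-⅙*(-5) + (-2 - 15))² = (⅚ - 17)² = (-97/6)² = 9409/36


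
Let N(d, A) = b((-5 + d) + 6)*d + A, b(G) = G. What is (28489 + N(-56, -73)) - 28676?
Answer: 2820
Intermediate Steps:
N(d, A) = A + d*(1 + d) (N(d, A) = ((-5 + d) + 6)*d + A = (1 + d)*d + A = d*(1 + d) + A = A + d*(1 + d))
(28489 + N(-56, -73)) - 28676 = (28489 + (-73 - 56*(1 - 56))) - 28676 = (28489 + (-73 - 56*(-55))) - 28676 = (28489 + (-73 + 3080)) - 28676 = (28489 + 3007) - 28676 = 31496 - 28676 = 2820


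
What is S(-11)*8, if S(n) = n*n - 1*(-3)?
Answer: 992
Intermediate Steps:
S(n) = 3 + n**2 (S(n) = n**2 + 3 = 3 + n**2)
S(-11)*8 = (3 + (-11)**2)*8 = (3 + 121)*8 = 124*8 = 992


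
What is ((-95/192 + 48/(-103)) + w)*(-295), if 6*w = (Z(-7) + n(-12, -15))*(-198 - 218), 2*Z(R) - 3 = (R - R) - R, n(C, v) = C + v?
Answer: -8893067345/19776 ≈ -4.4969e+5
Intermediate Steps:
Z(R) = 3/2 - R/2 (Z(R) = 3/2 + ((R - R) - R)/2 = 3/2 + (0 - R)/2 = 3/2 + (-R)/2 = 3/2 - R/2)
w = 4576/3 (w = (((3/2 - 1/2*(-7)) + (-12 - 15))*(-198 - 218))/6 = (((3/2 + 7/2) - 27)*(-416))/6 = ((5 - 27)*(-416))/6 = (-22*(-416))/6 = (1/6)*9152 = 4576/3 ≈ 1525.3)
((-95/192 + 48/(-103)) + w)*(-295) = ((-95/192 + 48/(-103)) + 4576/3)*(-295) = ((-95*1/192 + 48*(-1/103)) + 4576/3)*(-295) = ((-95/192 - 48/103) + 4576/3)*(-295) = (-19001/19776 + 4576/3)*(-295) = (30145991/19776)*(-295) = -8893067345/19776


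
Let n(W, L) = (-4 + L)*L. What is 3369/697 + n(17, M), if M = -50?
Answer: 1885269/697 ≈ 2704.8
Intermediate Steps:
n(W, L) = L*(-4 + L)
3369/697 + n(17, M) = 3369/697 - 50*(-4 - 50) = 3369*(1/697) - 50*(-54) = 3369/697 + 2700 = 1885269/697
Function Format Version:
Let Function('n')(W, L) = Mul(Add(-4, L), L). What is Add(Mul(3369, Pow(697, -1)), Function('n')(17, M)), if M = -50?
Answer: Rational(1885269, 697) ≈ 2704.8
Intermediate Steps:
Function('n')(W, L) = Mul(L, Add(-4, L))
Add(Mul(3369, Pow(697, -1)), Function('n')(17, M)) = Add(Mul(3369, Pow(697, -1)), Mul(-50, Add(-4, -50))) = Add(Mul(3369, Rational(1, 697)), Mul(-50, -54)) = Add(Rational(3369, 697), 2700) = Rational(1885269, 697)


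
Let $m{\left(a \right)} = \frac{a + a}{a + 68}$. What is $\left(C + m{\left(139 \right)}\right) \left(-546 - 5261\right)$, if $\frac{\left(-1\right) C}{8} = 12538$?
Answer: $\frac{120568708550}{207} \approx 5.8246 \cdot 10^{8}$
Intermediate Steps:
$C = -100304$ ($C = \left(-8\right) 12538 = -100304$)
$m{\left(a \right)} = \frac{2 a}{68 + a}$
$\left(C + m{\left(139 \right)}\right) \left(-546 - 5261\right) = \left(-100304 + 2 \cdot 139 \frac{1}{68 + 139}\right) \left(-546 - 5261\right) = \left(-100304 + 2 \cdot 139 \cdot \frac{1}{207}\right) \left(-5807\right) = \left(-100304 + \frac{278}{207}\right) \left(-5807\right) = \left(- \frac{20762650}{207}\right) \left(-5807\right) = \frac{120568708550}{207}$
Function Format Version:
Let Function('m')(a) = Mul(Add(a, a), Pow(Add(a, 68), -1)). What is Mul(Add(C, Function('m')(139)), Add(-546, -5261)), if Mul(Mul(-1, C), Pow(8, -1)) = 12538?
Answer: Rational(120568708550, 207) ≈ 5.8246e+8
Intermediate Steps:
C = -100304 (C = Mul(-8, 12538) = -100304)
Function('m')(a) = Mul(2, a, Pow(Add(68, a), -1)) (Function('m')(a) = Mul(Mul(2, a), Pow(Add(68, a), -1)) = Mul(2, a, Pow(Add(68, a), -1)))
Mul(Add(C, Function('m')(139)), Add(-546, -5261)) = Mul(Add(-100304, Mul(2, 139, Pow(Add(68, 139), -1))), Add(-546, -5261)) = Mul(Add(-100304, Mul(2, 139, Pow(207, -1))), -5807) = Mul(Add(-100304, Mul(2, 139, Rational(1, 207))), -5807) = Mul(Add(-100304, Rational(278, 207)), -5807) = Mul(Rational(-20762650, 207), -5807) = Rational(120568708550, 207)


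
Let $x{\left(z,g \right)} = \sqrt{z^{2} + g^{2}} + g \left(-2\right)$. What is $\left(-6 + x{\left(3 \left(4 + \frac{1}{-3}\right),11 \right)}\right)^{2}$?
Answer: $1026 - 616 \sqrt{2} \approx 154.84$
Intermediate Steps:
$x{\left(z,g \right)} = \sqrt{g^{2} + z^{2}} - 2 g$
$\left(-6 + x{\left(3 \left(4 + \frac{1}{-3}\right),11 \right)}\right)^{2} = \left(-6 + \left(\sqrt{11^{2} + \left(3 \left(4 + \frac{1}{-3}\right)\right)^{2}} - 22\right)\right)^{2} = \left(-6 - \left(22 - \sqrt{121 + \left(3 \left(4 - \frac{1}{3}\right)\right)^{2}}\right)\right)^{2} = \left(-6 - \left(22 - \sqrt{121 + \left(3 \cdot \frac{11}{3}\right)^{2}}\right)\right)^{2} = \left(-6 - \left(22 - \sqrt{121 + 11^{2}}\right)\right)^{2} = \left(-6 - \left(22 - \sqrt{121 + 121}\right)\right)^{2} = \left(-6 - \left(22 - \sqrt{242}\right)\right)^{2} = \left(-6 - \left(22 - 11 \sqrt{2}\right)\right)^{2} = \left(-28 + 11 \sqrt{2}\right)^{2}$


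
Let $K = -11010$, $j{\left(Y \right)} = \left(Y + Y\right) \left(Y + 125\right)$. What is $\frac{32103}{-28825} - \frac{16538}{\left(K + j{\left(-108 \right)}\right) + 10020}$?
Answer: $\frac{163521832}{67191075} \approx 2.4337$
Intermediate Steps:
$j{\left(Y \right)} = 2 Y \left(125 + Y\right)$
$\frac{32103}{-28825} - \frac{16538}{\left(K + j{\left(-108 \right)}\right) + 10020} = \frac{32103}{-28825} - \frac{16538}{\left(-11010 + 2 \left(-108\right) \left(125 - 108\right)\right) + 10020} = 32103 \left(- \frac{1}{28825}\right) - \frac{16538}{\left(-11010 + 2 \left(-108\right) 17\right) + 10020} = - \frac{32103}{28825} - \frac{16538}{\left(-11010 - 3672\right) + 10020} = - \frac{32103}{28825} - \frac{16538}{-14682 + 10020} = - \frac{32103}{28825} - \frac{16538}{-4662} = - \frac{32103}{28825} - - \frac{8269}{2331} = - \frac{32103}{28825} + \frac{8269}{2331} = \frac{163521832}{67191075}$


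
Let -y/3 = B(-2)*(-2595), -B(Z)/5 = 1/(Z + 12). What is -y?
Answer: 7785/2 ≈ 3892.5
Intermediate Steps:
B(Z) = -5/(12 + Z) (B(Z) = -5/(Z + 12) = -5/(12 + Z))
y = -7785/2 (y = -3*(-5/(12 - 2))*(-2595) = -3*(-5/10)*(-2595) = -3*(-5*⅒)*(-2595) = -(-3)*(-2595)/2 = -3*2595/2 = -7785/2 ≈ -3892.5)
-y = -1*(-7785/2) = 7785/2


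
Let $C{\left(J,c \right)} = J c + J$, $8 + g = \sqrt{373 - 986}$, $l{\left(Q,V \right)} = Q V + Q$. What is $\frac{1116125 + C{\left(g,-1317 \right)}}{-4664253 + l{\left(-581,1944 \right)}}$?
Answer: $- \frac{1126653}{5794298} + \frac{658 i \sqrt{613}}{2897149} \approx -0.19444 + 0.0056232 i$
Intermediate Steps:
$l{\left(Q,V \right)} = Q + Q V$
$g = -8 + i \sqrt{613}$ ($g = -8 + \sqrt{373 - 986} = -8 + \sqrt{-613} = -8 + i \sqrt{613} \approx -8.0 + 24.759 i$)
$C{\left(J,c \right)} = J + J c$
$\frac{1116125 + C{\left(g,-1317 \right)}}{-4664253 + l{\left(-581,1944 \right)}} = \frac{1116125 + \left(-8 + i \sqrt{613}\right) \left(1 - 1317\right)}{-4664253 - 581 \left(1 + 1944\right)} = \frac{1116125 + \left(-8 + i \sqrt{613}\right) \left(-1316\right)}{-4664253 - 1130045} = \frac{1116125 + \left(10528 - 1316 i \sqrt{613}\right)}{-4664253 - 1130045} = \frac{1126653 - 1316 i \sqrt{613}}{-5794298} = \left(1126653 - 1316 i \sqrt{613}\right) \left(- \frac{1}{5794298}\right) = - \frac{1126653}{5794298} + \frac{658 i \sqrt{613}}{2897149}$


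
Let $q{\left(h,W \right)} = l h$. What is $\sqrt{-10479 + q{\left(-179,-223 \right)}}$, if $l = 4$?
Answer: $i \sqrt{11195} \approx 105.81 i$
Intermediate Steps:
$q{\left(h,W \right)} = 4 h$
$\sqrt{-10479 + q{\left(-179,-223 \right)}} = \sqrt{-10479 + 4 \left(-179\right)} = \sqrt{-10479 - 716} = \sqrt{-11195} = i \sqrt{11195}$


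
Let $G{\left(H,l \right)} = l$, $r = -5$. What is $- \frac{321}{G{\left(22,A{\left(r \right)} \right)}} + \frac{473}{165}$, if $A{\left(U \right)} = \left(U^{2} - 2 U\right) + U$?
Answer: $- \frac{47}{6} \approx -7.8333$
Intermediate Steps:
$A{\left(U \right)} = U^{2} - U$
$- \frac{321}{G{\left(22,A{\left(r \right)} \right)}} + \frac{473}{165} = - \frac{321}{\left(-5\right) \left(-1 - 5\right)} + \frac{473}{165} = - \frac{321}{\left(-5\right) \left(-6\right)} + 473 \cdot \frac{1}{165} = - \frac{321}{30} + \frac{43}{15} = \left(-321\right) \frac{1}{30} + \frac{43}{15} = - \frac{107}{10} + \frac{43}{15} = - \frac{47}{6}$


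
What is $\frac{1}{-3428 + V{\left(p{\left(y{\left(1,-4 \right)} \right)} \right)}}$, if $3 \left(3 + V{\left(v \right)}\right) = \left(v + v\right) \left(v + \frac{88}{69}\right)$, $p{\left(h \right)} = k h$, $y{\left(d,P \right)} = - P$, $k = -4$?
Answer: $- \frac{207}{677705} \approx -0.00030544$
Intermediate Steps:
$p{\left(h \right)} = - 4 h$
$V{\left(v \right)} = -3 + \frac{2 v \left(\frac{88}{69} + v\right)}{3}$ ($V{\left(v \right)} = -3 + \frac{\left(v + v\right) \left(v + \frac{88}{69}\right)}{3} = -3 + \frac{2 v \left(v + 88 \cdot \frac{1}{69}\right)}{3} = -3 + \frac{2 v \left(v + \frac{88}{69}\right)}{3} = -3 + \frac{2 v \left(\frac{88}{69} + v\right)}{3}$)
$\frac{1}{-3428 + V{\left(p{\left(y{\left(1,-4 \right)} \right)} \right)}} = \frac{1}{-3428 + \left(-3 + \frac{2 \left(- 4 \left(\left(-1\right) \left(-4\right)\right)\right)^{2}}{3} + \frac{176 \left(- 4 \left(\left(-1\right) \left(-4\right)\right)\right)}{207}\right)} = \frac{1}{-3428 + \left(-3 + \frac{2 \left(\left(-4\right) 4\right)^{2}}{3} + \frac{176 \left(\left(-4\right) 4\right)}{207}\right)} = \frac{1}{-3428 + \left(-3 + \frac{2 \left(-16\right)^{2}}{3} + \frac{176}{207} \left(-16\right)\right)} = \frac{1}{-3428 - - \frac{31891}{207}} = \frac{1}{-3428 + \frac{31891}{207}} = \frac{1}{- \frac{677705}{207}} = - \frac{207}{677705}$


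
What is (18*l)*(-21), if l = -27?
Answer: 10206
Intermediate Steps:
(18*l)*(-21) = (18*(-27))*(-21) = -486*(-21) = 10206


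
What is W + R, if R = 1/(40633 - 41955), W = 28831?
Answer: 38114581/1322 ≈ 28831.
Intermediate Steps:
R = -1/1322 (R = 1/(-1322) = -1/1322 ≈ -0.00075643)
W + R = 28831 - 1/1322 = 38114581/1322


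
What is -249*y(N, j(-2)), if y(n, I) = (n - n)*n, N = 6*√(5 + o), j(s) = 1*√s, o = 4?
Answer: 0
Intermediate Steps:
j(s) = √s
N = 18 (N = 6*√(5 + 4) = 6*√9 = 6*3 = 18)
y(n, I) = 0 (y(n, I) = 0*n = 0)
-249*y(N, j(-2)) = -249*0 = 0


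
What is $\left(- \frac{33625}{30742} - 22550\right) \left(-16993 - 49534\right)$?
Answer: $\frac{46120888887075}{30742} \approx 1.5003 \cdot 10^{9}$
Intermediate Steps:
$\left(- \frac{33625}{30742} - 22550\right) \left(-16993 - 49534\right) = \left(\left(-33625\right) \frac{1}{30742} - 22550\right) \left(-66527\right) = \left(- \frac{33625}{30742} - 22550\right) \left(-66527\right) = \left(- \frac{693265725}{30742}\right) \left(-66527\right) = \frac{46120888887075}{30742}$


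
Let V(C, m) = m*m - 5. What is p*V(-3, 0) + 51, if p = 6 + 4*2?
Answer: -19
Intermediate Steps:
V(C, m) = -5 + m² (V(C, m) = m² - 5 = -5 + m²)
p = 14 (p = 6 + 8 = 14)
p*V(-3, 0) + 51 = 14*(-5 + 0²) + 51 = 14*(-5 + 0) + 51 = 14*(-5) + 51 = -70 + 51 = -19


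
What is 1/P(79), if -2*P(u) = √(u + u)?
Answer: -√158/79 ≈ -0.15911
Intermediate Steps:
P(u) = -√2*√u/2 (P(u) = -√(u + u)/2 = -√2*√u/2)
1/P(79) = 1/(-√2*√79/2) = 1/(-√158/2) = -√158/79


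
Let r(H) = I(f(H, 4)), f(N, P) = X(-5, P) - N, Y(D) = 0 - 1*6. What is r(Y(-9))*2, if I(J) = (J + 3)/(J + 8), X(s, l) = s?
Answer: 8/9 ≈ 0.88889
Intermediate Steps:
Y(D) = -6 (Y(D) = 0 - 6 = -6)
f(N, P) = -5 - N
I(J) = (3 + J)/(8 + J)
r(H) = (-2 - H)/(3 - H) (r(H) = (3 + (-5 - H))/(8 + (-5 - H)) = (-2 - H)/(3 - H))
r(Y(-9))*2 = ((2 - 6)/(-3 - 6))*2 = (-4/(-9))*2 = -⅑*(-4)*2 = (4/9)*2 = 8/9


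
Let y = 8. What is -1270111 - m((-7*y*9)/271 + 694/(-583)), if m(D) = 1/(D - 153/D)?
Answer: -4555786851177076029/3586920178661 ≈ -1.2701e+6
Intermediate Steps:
-1270111 - m((-7*y*9)/271 + 694/(-583)) = -1270111 - ((-7*8*9)/271 + 694/(-583))/(-153 + ((-7*8*9)/271 + 694/(-583))²) = -1270111 - (-56*9*(1/271) + 694*(-1/583))/(-153 + (-56*9*(1/271) + 694*(-1/583))²) = -1270111 - (-504*1/271 - 694/583)/(-153 + (-504*1/271 - 694/583)²) = -1270111 - (-504/271 - 694/583)/(-153 + (-504/271 - 694/583)²) = -1270111 - (-481906)/(157993*(-153 + (-481906/157993)²)) = -1270111 - (-481906)/(157993*(-153 + 232233392836/24961788049)) = -1270111 - (-481906)/(157993*(-3586920178661/24961788049)) = -1270111 - (-481906)*(-24961788049)/(157993*3586920178661) = -1270111 - 1*76137774658/3586920178661 = -1270111 - 76137774658/3586920178661 = -4555786851177076029/3586920178661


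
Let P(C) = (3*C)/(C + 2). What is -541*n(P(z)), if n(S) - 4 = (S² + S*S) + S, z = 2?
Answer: -5410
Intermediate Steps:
P(C) = 3*C/(2 + C) (P(C) = (3*C)/(2 + C) = 3*C/(2 + C))
n(S) = 4 + S + 2*S² (n(S) = 4 + ((S² + S*S) + S) = 4 + ((S² + S²) + S) = 4 + (2*S² + S) = 4 + (S + 2*S²) = 4 + S + 2*S²)
-541*n(P(z)) = -541*(4 + 3*2/(2 + 2) + 2*(3*2/(2 + 2))²) = -541*(4 + 3*2/4 + 2*(3*2/4)²) = -541*(4 + 3*2*(¼) + 2*(3*2*(¼))²) = -541*(4 + 3/2 + 2*(3/2)²) = -541*(4 + 3/2 + 2*(9/4)) = -541*(4 + 3/2 + 9/2) = -541*10 = -5410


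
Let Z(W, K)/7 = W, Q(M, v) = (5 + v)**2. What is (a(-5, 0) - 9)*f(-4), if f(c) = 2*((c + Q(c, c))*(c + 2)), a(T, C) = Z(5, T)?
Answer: 312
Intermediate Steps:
Z(W, K) = 7*W
a(T, C) = 35 (a(T, C) = 7*5 = 35)
f(c) = 2*(2 + c)*(c + (5 + c)**2) (f(c) = 2*((c + (5 + c)**2)*(c + 2)) = 2*((c + (5 + c)**2)*(2 + c)) = 2*((2 + c)*(c + (5 + c)**2)) = 2*(2 + c)*(c + (5 + c)**2))
(a(-5, 0) - 9)*f(-4) = (35 - 9)*(100 + 2*(-4)**3 + 26*(-4)**2 + 94*(-4)) = 26*(100 + 2*(-64) + 26*16 - 376) = 26*(100 - 128 + 416 - 376) = 26*12 = 312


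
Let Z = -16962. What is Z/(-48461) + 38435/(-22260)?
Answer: -42429269/30821196 ≈ -1.3766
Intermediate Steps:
Z/(-48461) + 38435/(-22260) = -16962/(-48461) + 38435/(-22260) = -16962*(-1/48461) + 38435*(-1/22260) = 16962/48461 - 7687/4452 = -42429269/30821196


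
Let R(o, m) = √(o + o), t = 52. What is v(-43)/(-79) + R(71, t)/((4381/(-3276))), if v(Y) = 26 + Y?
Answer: 17/79 - 252*√142/337 ≈ -8.6956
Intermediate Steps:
R(o, m) = √2*√o (R(o, m) = √(2*o) = √2*√o)
v(-43)/(-79) + R(71, t)/((4381/(-3276))) = (26 - 43)/(-79) + (√2*√71)/((4381/(-3276))) = -17*(-1/79) + √142/((4381*(-1/3276))) = 17/79 + √142/(-337/252) = 17/79 + √142*(-252/337) = 17/79 - 252*√142/337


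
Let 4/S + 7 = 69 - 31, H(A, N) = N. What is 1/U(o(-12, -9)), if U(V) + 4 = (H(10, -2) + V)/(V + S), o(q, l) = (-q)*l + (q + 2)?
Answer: -609/1816 ≈ -0.33535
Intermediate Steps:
o(q, l) = 2 + q - l*q (o(q, l) = -l*q + (2 + q) = 2 + q - l*q)
S = 4/31 (S = 4/(-7 + (69 - 31)) = 4/(-7 + 38) = 4/31 ≈ 0.12903)
U(V) = -4 + (-2 + V)/(4/31 + V) (U(V) = -4 + (-2 + V)/(V + 4/31) = -4 + (-2 + V)/(4/31 + V))
1/U(o(-12, -9)) = 1/(3*(-26 - 31*(2 - 12 - 1*(-9)*(-12)))/(4 + 31*(2 - 12 - 1*(-9)*(-12)))) = 1/(3*(-26 - 31*(2 - 12 - 108))/(4 + 31*(2 - 12 - 108))) = 1/(3*(-26 - 31*(-118))/(4 + 31*(-118))) = 1/(3*(-26 + 3658)/(4 - 3658)) = 1/(3*3632/(-3654)) = 1/(3*(-1/3654)*3632) = 1/(-1816/609) = -609/1816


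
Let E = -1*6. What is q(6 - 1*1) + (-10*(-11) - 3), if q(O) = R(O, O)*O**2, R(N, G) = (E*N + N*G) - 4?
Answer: -118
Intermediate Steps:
E = -6
R(N, G) = -4 - 6*N + G*N (R(N, G) = (-6*N + N*G) - 4 = (-6*N + G*N) - 4 = -4 - 6*N + G*N)
q(O) = O**2*(-4 + O**2 - 6*O) (q(O) = (-4 - 6*O + O*O)*O**2 = (-4 - 6*O + O**2)*O**2 = (-4 + O**2 - 6*O)*O**2 = O**2*(-4 + O**2 - 6*O))
q(6 - 1*1) + (-10*(-11) - 3) = (6 - 1*1)**2*(-4 + (6 - 1*1)**2 - 6*(6 - 1*1)) + (-10*(-11) - 3) = (6 - 1)**2*(-4 + (6 - 1)**2 - 6*(6 - 1)) + (110 - 3) = 5**2*(-4 + 5**2 - 6*5) + 107 = 25*(-4 + 25 - 30) + 107 = 25*(-9) + 107 = -225 + 107 = -118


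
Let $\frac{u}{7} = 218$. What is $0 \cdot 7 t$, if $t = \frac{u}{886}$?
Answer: $0$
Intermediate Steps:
$u = 1526$ ($u = 7 \cdot 218 = 1526$)
$t = \frac{763}{443}$ ($t = \frac{1526}{886} = 1526 \cdot \frac{1}{886} = \frac{763}{443} \approx 1.7223$)
$0 \cdot 7 t = 0 \cdot 7 \cdot \frac{763}{443} = 0 \cdot \frac{763}{443} = 0$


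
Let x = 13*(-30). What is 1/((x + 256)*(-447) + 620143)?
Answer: 1/680041 ≈ 1.4705e-6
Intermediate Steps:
x = -390
1/((x + 256)*(-447) + 620143) = 1/((-390 + 256)*(-447) + 620143) = 1/(-134*(-447) + 620143) = 1/(59898 + 620143) = 1/680041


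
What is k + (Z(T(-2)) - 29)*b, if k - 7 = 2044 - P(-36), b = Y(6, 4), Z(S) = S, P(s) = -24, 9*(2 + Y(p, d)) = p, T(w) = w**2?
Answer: 6325/3 ≈ 2108.3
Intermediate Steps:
Y(p, d) = -2 + p/9
b = -4/3 (b = -2 + (1/9)*6 = -2 + 2/3 = -4/3 ≈ -1.3333)
k = 2075 (k = 7 + (2044 - 1*(-24)) = 7 + (2044 + 24) = 7 + 2068 = 2075)
k + (Z(T(-2)) - 29)*b = 2075 + ((-2)**2 - 29)*(-4/3) = 2075 + (4 - 29)*(-4/3) = 2075 - 25*(-4/3) = 2075 + 100/3 = 6325/3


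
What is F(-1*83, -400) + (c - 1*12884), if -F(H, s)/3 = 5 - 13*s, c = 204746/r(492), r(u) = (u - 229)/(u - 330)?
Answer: 25673615/263 ≈ 97618.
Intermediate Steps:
r(u) = (-229 + u)/(-330 + u)
c = 33168852/263 (c = 204746/(((-229 + 492)/(-330 + 492))) = 204746/((263/162)) = 204746/(((1/162)*263)) = 204746/(263/162) = 204746*(162/263) = 33168852/263 ≈ 1.2612e+5)
F(H, s) = -15 + 39*s (F(H, s) = -3*(5 - 13*s) = -15 + 39*s)
F(-1*83, -400) + (c - 1*12884) = (-15 + 39*(-400)) + (33168852/263 - 1*12884) = (-15 - 15600) + (33168852/263 - 12884) = -15615 + 29780360/263 = 25673615/263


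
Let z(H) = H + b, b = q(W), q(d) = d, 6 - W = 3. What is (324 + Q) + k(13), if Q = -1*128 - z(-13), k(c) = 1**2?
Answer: 207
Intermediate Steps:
W = 3 (W = 6 - 1*3 = 6 - 3 = 3)
b = 3
k(c) = 1
z(H) = 3 + H (z(H) = H + 3 = 3 + H)
Q = -118 (Q = -1*128 - (3 - 13) = -128 - 1*(-10) = -128 + 10 = -118)
(324 + Q) + k(13) = (324 - 118) + 1 = 206 + 1 = 207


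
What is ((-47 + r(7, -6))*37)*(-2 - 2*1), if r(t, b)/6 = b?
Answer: 12284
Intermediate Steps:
r(t, b) = 6*b
((-47 + r(7, -6))*37)*(-2 - 2*1) = ((-47 + 6*(-6))*37)*(-2 - 2*1) = ((-47 - 36)*37)*(-2 - 2) = -83*37*(-4) = -3071*(-4) = 12284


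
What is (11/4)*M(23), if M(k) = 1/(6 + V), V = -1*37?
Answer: -11/124 ≈ -0.088710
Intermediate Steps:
V = -37
M(k) = -1/31 (M(k) = 1/(6 - 37) = 1/(-31) = -1/31)
(11/4)*M(23) = (11/4)*(-1/31) = -11/124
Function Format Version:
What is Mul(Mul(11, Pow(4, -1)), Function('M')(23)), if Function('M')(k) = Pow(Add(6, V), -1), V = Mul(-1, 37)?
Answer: Rational(-11, 124) ≈ -0.088710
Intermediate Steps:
V = -37
Function('M')(k) = Rational(-1, 31) (Function('M')(k) = Pow(Add(6, -37), -1) = Pow(-31, -1) = Rational(-1, 31))
Mul(Mul(11, Pow(4, -1)), Function('M')(23)) = Mul(Mul(11, Pow(4, -1)), Rational(-1, 31)) = Mul(Mul(11, Rational(1, 4)), Rational(-1, 31)) = Mul(Rational(11, 4), Rational(-1, 31)) = Rational(-11, 124)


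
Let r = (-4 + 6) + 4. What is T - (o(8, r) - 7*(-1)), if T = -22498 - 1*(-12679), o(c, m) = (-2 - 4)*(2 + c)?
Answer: -9766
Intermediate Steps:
r = 6 (r = 2 + 4 = 6)
o(c, m) = -12 - 6*c (o(c, m) = -6*(2 + c) = -12 - 6*c)
T = -9819 (T = -22498 + 12679 = -9819)
T - (o(8, r) - 7*(-1)) = -9819 - ((-12 - 6*8) - 7*(-1)) = -9819 - ((-12 - 48) + 7) = -9819 - (-60 + 7) = -9819 - 1*(-53) = -9819 + 53 = -9766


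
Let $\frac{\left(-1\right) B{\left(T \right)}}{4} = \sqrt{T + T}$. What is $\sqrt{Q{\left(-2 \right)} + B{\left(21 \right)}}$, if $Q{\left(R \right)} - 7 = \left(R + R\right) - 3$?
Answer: $2 i \sqrt[4]{42} \approx 5.0915 i$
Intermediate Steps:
$Q{\left(R \right)} = 4 + 2 R$ ($Q{\left(R \right)} = 7 + \left(\left(R + R\right) - 3\right) = 7 + \left(2 R - 3\right) = 7 + \left(-3 + 2 R\right) = 4 + 2 R$)
$B{\left(T \right)} = - 4 \sqrt{2} \sqrt{T}$ ($B{\left(T \right)} = - 4 \sqrt{T + T} = - 4 \sqrt{2 T} = - 4 \sqrt{2} \sqrt{T}$)
$\sqrt{Q{\left(-2 \right)} + B{\left(21 \right)}} = \sqrt{\left(4 + 2 \left(-2\right)\right) - 4 \sqrt{2} \sqrt{21}} = \sqrt{\left(4 - 4\right) - 4 \sqrt{42}} = \sqrt{0 - 4 \sqrt{42}} = \sqrt{- 4 \sqrt{42}} = 2 i \sqrt[4]{42}$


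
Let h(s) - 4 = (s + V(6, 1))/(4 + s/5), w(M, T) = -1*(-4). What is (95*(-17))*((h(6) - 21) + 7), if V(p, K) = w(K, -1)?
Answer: 169575/13 ≈ 13044.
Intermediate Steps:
w(M, T) = 4
V(p, K) = 4
h(s) = 4 + (4 + s)/(4 + s/5) (h(s) = 4 + (s + 4)/(4 + s/5) = 4 + (4 + s)/(4 + s*(⅕)) = 4 + (4 + s)/(4 + s/5))
(95*(-17))*((h(6) - 21) + 7) = (95*(-17))*(((100 + 9*6)/(20 + 6) - 21) + 7) = -1615*(((100 + 54)/26 - 21) + 7) = -1615*(((1/26)*154 - 21) + 7) = -1615*((77/13 - 21) + 7) = -1615*(-196/13 + 7) = -1615*(-105/13) = 169575/13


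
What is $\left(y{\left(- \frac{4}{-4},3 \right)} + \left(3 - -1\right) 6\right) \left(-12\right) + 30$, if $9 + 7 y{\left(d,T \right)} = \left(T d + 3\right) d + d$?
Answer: $- \frac{1782}{7} \approx -254.57$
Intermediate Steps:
$y{\left(d,T \right)} = - \frac{9}{7} + \frac{d}{7} + \frac{d \left(3 + T d\right)}{7}$ ($y{\left(d,T \right)} = - \frac{9}{7} + \frac{\left(T d + 3\right) d + d}{7} = - \frac{9}{7} + \frac{\left(3 + T d\right) d + d}{7} = - \frac{9}{7} + \frac{d \left(3 + T d\right) + d}{7} = - \frac{9}{7} + \frac{d + d \left(3 + T d\right)}{7} = - \frac{9}{7} + \left(\frac{d}{7} + \frac{d \left(3 + T d\right)}{7}\right) = - \frac{9}{7} + \frac{d}{7} + \frac{d \left(3 + T d\right)}{7}$)
$\left(y{\left(- \frac{4}{-4},3 \right)} + \left(3 - -1\right) 6\right) \left(-12\right) + 30 = \left(\left(- \frac{9}{7} + \frac{4 \left(- \frac{4}{-4}\right)}{7} + \frac{1}{7} \cdot 3 \left(- \frac{4}{-4}\right)^{2}\right) + \left(3 - -1\right) 6\right) \left(-12\right) + 30 = \left(\left(- \frac{9}{7} + \frac{4 \left(\left(-4\right) \left(- \frac{1}{4}\right)\right)}{7} + \frac{1}{7} \cdot 3 \left(\left(-4\right) \left(- \frac{1}{4}\right)\right)^{2}\right) + \left(3 + 1\right) 6\right) \left(-12\right) + 30 = \left(\left(- \frac{9}{7} + \frac{4}{7} \cdot 1 + \frac{1}{7} \cdot 3 \cdot 1^{2}\right) + 4 \cdot 6\right) \left(-12\right) + 30 = \left(\left(- \frac{9}{7} + \frac{4}{7} + \frac{1}{7} \cdot 3 \cdot 1\right) + 24\right) \left(-12\right) + 30 = \left(\left(- \frac{9}{7} + \frac{4}{7} + \frac{3}{7}\right) + 24\right) \left(-12\right) + 30 = \left(- \frac{2}{7} + 24\right) \left(-12\right) + 30 = \frac{166}{7} \left(-12\right) + 30 = - \frac{1992}{7} + 30 = - \frac{1782}{7}$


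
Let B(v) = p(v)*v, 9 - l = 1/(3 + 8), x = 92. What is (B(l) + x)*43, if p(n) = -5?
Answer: 22446/11 ≈ 2040.5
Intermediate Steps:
l = 98/11 (l = 9 - 1/(3 + 8) = 9 - 1/11 = 98/11 ≈ 8.9091)
B(v) = -5*v
(B(l) + x)*43 = (-5*98/11 + 92)*43 = (-490/11 + 92)*43 = (522/11)*43 = 22446/11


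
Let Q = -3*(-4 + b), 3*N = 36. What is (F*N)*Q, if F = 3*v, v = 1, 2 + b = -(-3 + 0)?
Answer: 324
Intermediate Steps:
b = 1 (b = -2 - (-3 + 0) = -2 - 1*(-3) = -2 + 3 = 1)
N = 12 (N = (⅓)*36 = 12)
Q = 9 (Q = -3*(-4 + 1) = -3*(-3) = 9)
F = 3 (F = 3*1 = 3)
(F*N)*Q = (3*12)*9 = 36*9 = 324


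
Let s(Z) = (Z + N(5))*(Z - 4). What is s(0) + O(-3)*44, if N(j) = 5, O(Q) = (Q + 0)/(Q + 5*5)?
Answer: -26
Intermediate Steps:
O(Q) = Q/(25 + Q) (O(Q) = Q/(Q + 25) = Q/(25 + Q))
s(Z) = (-4 + Z)*(5 + Z) (s(Z) = (Z + 5)*(Z - 4) = (5 + Z)*(-4 + Z) = (-4 + Z)*(5 + Z))
s(0) + O(-3)*44 = (-20 + 0 + 0²) - 3/(25 - 3)*44 = (-20 + 0 + 0) - 3/22*44 = -20 - 3*1/22*44 = -20 - 3/22*44 = -20 - 6 = -26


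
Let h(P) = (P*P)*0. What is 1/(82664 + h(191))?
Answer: 1/82664 ≈ 1.2097e-5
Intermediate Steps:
h(P) = 0 (h(P) = P²*0 = 0)
1/(82664 + h(191)) = 1/(82664 + 0) = 1/82664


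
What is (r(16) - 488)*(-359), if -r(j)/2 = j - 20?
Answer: 172320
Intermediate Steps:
r(j) = 40 - 2*j (r(j) = -2*(j - 20) = -2*(-20 + j) = 40 - 2*j)
(r(16) - 488)*(-359) = ((40 - 2*16) - 488)*(-359) = ((40 - 32) - 488)*(-359) = (8 - 488)*(-359) = -480*(-359) = 172320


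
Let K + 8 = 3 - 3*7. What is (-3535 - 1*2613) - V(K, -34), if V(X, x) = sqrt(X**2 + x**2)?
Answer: -6148 - 2*sqrt(458) ≈ -6190.8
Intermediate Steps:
K = -26 (K = -8 + (3 - 3*7) = -8 + (3 - 21) = -8 - 18 = -26)
(-3535 - 1*2613) - V(K, -34) = (-3535 - 1*2613) - sqrt((-26)**2 + (-34)**2) = (-3535 - 2613) - sqrt(676 + 1156) = -6148 - sqrt(1832) = -6148 - 2*sqrt(458)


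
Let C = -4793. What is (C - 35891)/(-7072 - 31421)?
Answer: 5812/5499 ≈ 1.0569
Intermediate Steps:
(C - 35891)/(-7072 - 31421) = (-4793 - 35891)/(-7072 - 31421) = -40684/(-38493) = -40684*(-1/38493) = 5812/5499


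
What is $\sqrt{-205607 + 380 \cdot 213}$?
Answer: $i \sqrt{124667} \approx 353.08 i$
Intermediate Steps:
$\sqrt{-205607 + 380 \cdot 213} = \sqrt{-205607 + 80940} = \sqrt{-124667} = i \sqrt{124667}$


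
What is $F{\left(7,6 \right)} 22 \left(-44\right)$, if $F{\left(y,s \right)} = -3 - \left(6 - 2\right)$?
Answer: $6776$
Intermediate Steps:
$F{\left(y,s \right)} = -7$ ($F{\left(y,s \right)} = -3 - 4 = -7$)
$F{\left(7,6 \right)} 22 \left(-44\right) = \left(-7\right) 22 \left(-44\right) = \left(-154\right) \left(-44\right) = 6776$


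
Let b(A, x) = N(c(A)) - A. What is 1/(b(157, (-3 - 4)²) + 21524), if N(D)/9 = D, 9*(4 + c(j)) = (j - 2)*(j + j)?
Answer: 1/70001 ≈ 1.4286e-5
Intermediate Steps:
c(j) = -4 + 2*j*(-2 + j)/9 (c(j) = -4 + ((j - 2)*(j + j))/9 = -4 + ((-2 + j)*(2*j))/9 = -4 + (2*j*(-2 + j))/9 = -4 + 2*j*(-2 + j)/9)
N(D) = 9*D
b(A, x) = -36 - 5*A + 2*A² (b(A, x) = 9*(-4 - 4*A/9 + 2*A²/9) - A = (-36 - 4*A + 2*A²) - A = -36 - 5*A + 2*A²)
1/(b(157, (-3 - 4)²) + 21524) = 1/((-36 - 5*157 + 2*157²) + 21524) = 1/((-36 - 785 + 2*24649) + 21524) = 1/((-36 - 785 + 49298) + 21524) = 1/(48477 + 21524) = 1/70001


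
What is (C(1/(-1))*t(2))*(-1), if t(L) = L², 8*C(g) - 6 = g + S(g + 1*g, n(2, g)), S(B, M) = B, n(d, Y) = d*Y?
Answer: -3/2 ≈ -1.5000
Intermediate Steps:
n(d, Y) = Y*d
C(g) = ¾ + 3*g/8 (C(g) = ¾ + (g + (g + 1*g))/8 = ¾ + (g + (g + g))/8 = ¾ + (g + 2*g)/8 = ¾ + (3*g)/8 = ¾ + 3*g/8)
(C(1/(-1))*t(2))*(-1) = ((¾ + (3/8)/(-1))*2²)*(-1) = ((¾ + (3/8)*(-1))*4)*(-1) = ((¾ - 3/8)*4)*(-1) = ((3/8)*4)*(-1) = (3/2)*(-1) = -3/2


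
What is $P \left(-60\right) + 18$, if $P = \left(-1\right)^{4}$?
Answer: $-42$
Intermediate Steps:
$P = 1$
$P \left(-60\right) + 18 = 1 \left(-60\right) + 18 = -60 + 18 = -42$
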